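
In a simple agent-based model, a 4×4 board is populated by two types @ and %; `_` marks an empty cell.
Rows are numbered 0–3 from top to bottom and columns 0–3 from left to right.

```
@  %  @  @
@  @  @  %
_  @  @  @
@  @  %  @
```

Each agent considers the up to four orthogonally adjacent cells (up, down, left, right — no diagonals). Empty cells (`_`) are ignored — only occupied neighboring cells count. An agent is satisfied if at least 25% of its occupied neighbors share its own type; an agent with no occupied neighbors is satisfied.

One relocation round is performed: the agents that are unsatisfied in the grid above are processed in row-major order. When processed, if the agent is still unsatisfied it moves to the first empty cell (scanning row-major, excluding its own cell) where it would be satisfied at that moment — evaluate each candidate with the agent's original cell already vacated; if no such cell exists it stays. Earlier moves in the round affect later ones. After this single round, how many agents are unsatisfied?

Initially unsatisfied (in order): (0,1), (1,3), (3,2).
  (0,1): no empty cell satisfies it; stays.
  (1,3): no empty cell satisfies it; stays.
  (3,2): no empty cell satisfies it; stays.
Resulting grid:
@ % @ @
@ @ @ %
_ @ @ @
@ @ % @
Unsatisfied now: (0,1), (1,3), (3,2).

3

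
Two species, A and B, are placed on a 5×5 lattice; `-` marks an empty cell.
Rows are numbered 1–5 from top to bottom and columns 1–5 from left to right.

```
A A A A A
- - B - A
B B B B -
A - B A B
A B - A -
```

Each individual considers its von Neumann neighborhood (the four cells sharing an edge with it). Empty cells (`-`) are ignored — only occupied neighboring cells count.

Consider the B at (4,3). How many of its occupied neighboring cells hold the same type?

1

Occupied neighbors of (4,3): (3,3)=B, (4,4)=A.
Same type (B): 1 of 2.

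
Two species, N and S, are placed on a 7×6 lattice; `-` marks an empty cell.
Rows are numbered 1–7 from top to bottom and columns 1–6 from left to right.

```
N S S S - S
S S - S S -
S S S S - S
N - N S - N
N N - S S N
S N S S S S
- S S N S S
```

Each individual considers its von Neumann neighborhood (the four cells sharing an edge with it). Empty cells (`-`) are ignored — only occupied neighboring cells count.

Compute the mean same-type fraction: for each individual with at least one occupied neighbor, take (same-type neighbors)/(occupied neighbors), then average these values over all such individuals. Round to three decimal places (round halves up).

Row 1: (1,1)N 0/2 · (1,2)S 2/3 · (1,3)S 2/2 · (1,4)S 2/2 · (1,6)S — no occupied neighbors
Row 2: (2,1)S 2/3 · (2,2)S 3/3 · (2,4)S 3/3 · (2,5)S 1/1
Row 3: (3,1)S 2/3 · (3,2)S 3/3 · (3,3)S 2/3 · (3,4)S 3/3 · (3,6)S 0/1
Row 4: (4,1)N 1/2 · (4,3)N 0/2 · (4,4)S 2/3 · (4,6)N 1/2
Row 5: (5,1)N 2/3 · (5,2)N 2/2 · (5,4)S 3/3 · (5,5)S 2/3 · (5,6)N 1/3
Row 6: (6,1)S 0/2 · (6,2)N 1/4 · (6,3)S 2/3 · (6,4)S 3/4 · (6,5)S 4/4 · (6,6)S 2/3
Row 7: (7,2)S 1/2 · (7,3)S 2/3 · (7,4)N 0/3 · (7,5)S 2/3 · (7,6)S 2/2
Sum over 33 individuals: 0/2 + 2/3 + 2/2 + 2/2 + 2/3 + 3/3 + 3/3 + 1/1 + 2/3 + 3/3 + 2/3 + 3/3 + 0/1 + 1/2 + 0/2 + 2/3 + 1/2 + 2/3 + 2/2 + 3/3 + 2/3 + 1/3 + 0/2 + 1/4 + 2/3 + 3/4 + 4/4 + 2/3 + 1/2 + 2/3 + 0/3 + 2/3 + 2/2 = 127/6; mean = 127/6 ÷ 33 = 127/198 = 0.641414… → 0.641.

0.641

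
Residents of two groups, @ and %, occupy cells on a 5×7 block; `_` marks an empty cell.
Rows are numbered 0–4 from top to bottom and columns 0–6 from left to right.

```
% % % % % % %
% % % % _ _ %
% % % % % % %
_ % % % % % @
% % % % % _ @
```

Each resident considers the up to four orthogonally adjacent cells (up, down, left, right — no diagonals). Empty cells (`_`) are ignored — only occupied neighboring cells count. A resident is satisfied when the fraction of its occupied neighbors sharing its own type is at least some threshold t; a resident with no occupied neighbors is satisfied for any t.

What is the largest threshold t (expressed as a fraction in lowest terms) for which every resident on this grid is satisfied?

(0,0)% 2/2
(0,1)% 3/3
(0,2)% 3/3
(0,3)% 3/3
(0,4)% 2/2
(0,5)% 2/2
(0,6)% 2/2
(1,0)% 3/3
(1,1)% 4/4
(1,2)% 4/4
(1,3)% 3/3
(1,6)% 2/2
(2,0)% 2/2
(2,1)% 4/4
(2,2)% 4/4
(2,3)% 4/4
(2,4)% 3/3
(2,5)% 3/3
(2,6)% 2/3
(3,1)% 3/3
(3,2)% 4/4
(3,3)% 4/4
(3,4)% 4/4
(3,5)% 2/3
(3,6)@ 1/3
(4,0)% 1/1
(4,1)% 3/3
(4,2)% 3/3
(4,3)% 3/3
(4,4)% 2/2
(4,6)@ 1/1
The smallest same-type fraction is 1/3 at (3,6), which reduces to 1/3. Any threshold above that leaves this resident unsatisfied.

1/3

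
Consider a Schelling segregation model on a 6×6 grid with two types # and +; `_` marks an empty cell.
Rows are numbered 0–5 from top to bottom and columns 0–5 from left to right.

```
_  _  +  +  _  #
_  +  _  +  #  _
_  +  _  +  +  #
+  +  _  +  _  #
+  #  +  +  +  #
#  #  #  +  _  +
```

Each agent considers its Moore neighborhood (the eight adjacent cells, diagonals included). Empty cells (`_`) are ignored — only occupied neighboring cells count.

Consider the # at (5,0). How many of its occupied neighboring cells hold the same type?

2

Occupied neighbors of (5,0): (4,0)=+, (4,1)=#, (5,1)=#.
Same type (#): 2 of 3.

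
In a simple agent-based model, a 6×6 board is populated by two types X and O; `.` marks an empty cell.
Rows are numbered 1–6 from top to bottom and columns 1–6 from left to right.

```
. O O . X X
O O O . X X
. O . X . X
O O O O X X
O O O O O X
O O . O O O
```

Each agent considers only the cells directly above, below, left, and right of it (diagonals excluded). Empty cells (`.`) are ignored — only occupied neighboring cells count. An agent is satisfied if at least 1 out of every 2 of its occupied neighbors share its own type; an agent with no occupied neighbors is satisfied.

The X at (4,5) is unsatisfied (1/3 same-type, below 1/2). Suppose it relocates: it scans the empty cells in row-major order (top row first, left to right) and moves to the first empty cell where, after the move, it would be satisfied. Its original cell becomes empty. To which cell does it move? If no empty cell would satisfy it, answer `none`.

(1,4)

Vacating (4,5). Empty cells in order:
  (1,1): 0/2 same-type → still unsatisfied.
  (1,4): 1/2 same-type → satisfied — stop here.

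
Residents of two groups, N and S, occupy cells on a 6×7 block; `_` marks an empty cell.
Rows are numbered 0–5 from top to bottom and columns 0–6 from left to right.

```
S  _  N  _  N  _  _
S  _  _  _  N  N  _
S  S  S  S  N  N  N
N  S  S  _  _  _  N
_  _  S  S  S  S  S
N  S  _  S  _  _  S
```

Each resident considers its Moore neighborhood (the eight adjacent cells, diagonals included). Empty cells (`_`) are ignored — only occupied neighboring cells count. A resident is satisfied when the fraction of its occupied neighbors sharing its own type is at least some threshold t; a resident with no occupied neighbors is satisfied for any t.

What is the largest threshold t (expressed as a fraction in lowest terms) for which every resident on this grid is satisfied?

0/1

(0,0)S 1/1
(0,2)N — no occupied neighbors
(0,4)N 2/2
(1,0)S 3/3
(1,4)N 4/5
(1,5)N 5/5
(2,0)S 3/4
(2,1)S 5/6
(2,2)S 4/4
(2,3)S 2/4
(2,4)N 3/4
(2,5)N 5/5
(2,6)N 3/3
(3,0)N 0/3
(3,1)S 5/6
(3,2)S 6/6
(3,6)N 2/4
(4,2)S 5/5
(4,3)S 4/4
(4,4)S 3/3
(4,5)S 3/4
(4,6)S 2/3
(5,0)N 0/1
(5,1)S 1/2
(5,3)S 3/3
(5,6)S 2/2
The smallest same-type fraction is 0/3 at (3,0), which reduces to 0/1. Any threshold above that leaves this resident unsatisfied.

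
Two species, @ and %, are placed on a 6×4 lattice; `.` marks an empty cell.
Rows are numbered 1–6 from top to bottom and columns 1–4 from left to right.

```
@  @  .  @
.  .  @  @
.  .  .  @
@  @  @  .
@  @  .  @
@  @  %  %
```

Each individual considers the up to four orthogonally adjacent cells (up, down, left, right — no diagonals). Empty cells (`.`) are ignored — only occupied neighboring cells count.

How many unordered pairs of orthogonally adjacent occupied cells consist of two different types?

Scan each occupied cell's neighbors to the right and below so each pair is counted once.
From row 1: 0 unlike of 2 pairs (running 0/2).
From row 2: 0 unlike of 2 pairs (running 0/4).
From row 4: 0 unlike of 4 pairs (running 0/8).
From row 5: 1 unlike of 4 pairs (running 1/12).
From row 6: 1 unlike of 3 pairs (running 2/15).
Total adjacent occupied pairs: 15; unlike-type pairs: 2.

2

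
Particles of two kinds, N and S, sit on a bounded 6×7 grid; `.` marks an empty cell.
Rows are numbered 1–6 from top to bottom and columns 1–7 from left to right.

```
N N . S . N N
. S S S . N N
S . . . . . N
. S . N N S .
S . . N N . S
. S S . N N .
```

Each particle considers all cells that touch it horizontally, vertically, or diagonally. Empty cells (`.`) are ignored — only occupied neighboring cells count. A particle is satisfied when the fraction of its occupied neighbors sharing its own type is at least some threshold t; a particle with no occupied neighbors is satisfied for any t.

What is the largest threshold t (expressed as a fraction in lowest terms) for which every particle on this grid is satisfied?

1/4

(1,1)N 1/2
(1,2)N 1/3
(1,4)S 2/2
(1,6)N 3/3
(1,7)N 3/3
(2,2)S 2/4
(2,3)S 3/4
(2,4)S 2/2
(2,6)N 4/4
(2,7)N 4/4
(3,1)S 2/2
(3,7)N 2/3
(4,2)S 2/2
(4,4)N 3/3
(4,5)N 3/4
(4,6)S 1/4
(5,1)S 2/2
(5,4)N 4/5
(5,5)N 5/6
(5,7)S 1/2
(6,2)S 2/2
(6,3)S 1/2
(6,5)N 3/3
(6,6)N 2/3
The smallest same-type fraction is 1/4 at (4,6), which reduces to 1/4. Any threshold above that leaves this particle unsatisfied.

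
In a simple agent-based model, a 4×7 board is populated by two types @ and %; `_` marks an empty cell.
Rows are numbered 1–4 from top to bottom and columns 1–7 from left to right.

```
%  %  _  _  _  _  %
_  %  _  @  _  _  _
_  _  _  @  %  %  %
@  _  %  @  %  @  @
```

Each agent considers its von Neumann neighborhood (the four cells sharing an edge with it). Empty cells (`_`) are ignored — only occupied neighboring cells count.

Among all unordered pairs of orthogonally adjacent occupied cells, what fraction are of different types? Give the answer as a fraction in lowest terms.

3/7

Scan each occupied cell's neighbors to the right and below so each pair is counted once.
Row 1: %(1,1)–%(1,2)= %(1,2)–%(2,2)=  → 0/2 unlike.
Row 2: @(2,4)–@(3,4)=  → 0/1 unlike.
Row 3: @(3,4)–%(3,5)≠ @(3,4)–@(4,4)= %(3,5)–%(3,6)= %(3,5)–%(4,5)= %(3,6)–%(3,7)= %(3,6)–@(4,6)≠ %(3,7)–@(4,7)≠  → 3/7 unlike.
Row 4: %(4,3)–@(4,4)≠ @(4,4)–%(4,5)≠ %(4,5)–@(4,6)≠ @(4,6)–@(4,7)=  → 3/4 unlike.
Total adjacent occupied pairs: 14; unlike-type pairs: 6.
6/14 reduces to 3/7.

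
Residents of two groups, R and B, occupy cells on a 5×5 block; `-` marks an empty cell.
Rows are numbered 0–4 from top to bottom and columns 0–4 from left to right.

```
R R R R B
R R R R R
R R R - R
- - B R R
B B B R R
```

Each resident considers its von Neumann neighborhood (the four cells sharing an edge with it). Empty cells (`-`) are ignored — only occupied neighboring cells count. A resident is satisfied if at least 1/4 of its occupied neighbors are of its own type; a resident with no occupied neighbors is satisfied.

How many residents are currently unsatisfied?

1

Row 0: (0,0)R 2/2 ✓ · (0,1)R 3/3 ✓ · (0,2)R 3/3 ✓ · (0,3)R 2/3 ✓ · (0,4)B 0/2 ✗
Row 1: (1,0)R 3/3 ✓ · (1,1)R 4/4 ✓ · (1,2)R 4/4 ✓ · (1,3)R 3/3 ✓ · (1,4)R 2/3 ✓
Row 2: (2,0)R 2/2 ✓ · (2,1)R 3/3 ✓ · (2,2)R 2/3 ✓ · (2,4)R 2/2 ✓
Row 3: (3,2)B 1/3 ✓ · (3,3)R 2/3 ✓ · (3,4)R 3/3 ✓
Row 4: (4,0)B 1/1 ✓ · (4,1)B 2/2 ✓ · (4,2)B 2/3 ✓ · (4,3)R 2/3 ✓ · (4,4)R 2/2 ✓
Unsatisfied: (0,4) — 1 in total.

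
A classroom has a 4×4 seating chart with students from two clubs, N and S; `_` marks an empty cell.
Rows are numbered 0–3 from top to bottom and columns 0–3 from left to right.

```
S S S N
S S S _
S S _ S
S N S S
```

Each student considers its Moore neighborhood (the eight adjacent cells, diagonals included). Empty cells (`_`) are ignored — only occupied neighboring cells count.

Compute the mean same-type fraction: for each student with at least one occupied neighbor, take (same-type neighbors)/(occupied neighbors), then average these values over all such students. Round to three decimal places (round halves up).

(0,0)S 3/3
(0,1)S 5/5
(0,2)S 3/4
(0,3)N 0/2
(1,0)S 5/5
(1,1)S 7/7
(1,2)S 5/6
(2,0)S 4/5
(2,1)S 6/7
(2,3)S 3/3
(3,0)S 2/3
(3,1)N 0/4
(3,2)S 3/4
(3,3)S 2/2
Sum over 14 students: 3/3 + 5/5 + 3/4 + 0/2 + 5/5 + 7/7 + 5/6 + 4/5 + 6/7 + 3/3 + 2/3 + 0/4 + 3/4 + 2/2 = 373/35; mean = 373/35 ÷ 14 = 373/490 = 0.761224… → 0.761.

0.761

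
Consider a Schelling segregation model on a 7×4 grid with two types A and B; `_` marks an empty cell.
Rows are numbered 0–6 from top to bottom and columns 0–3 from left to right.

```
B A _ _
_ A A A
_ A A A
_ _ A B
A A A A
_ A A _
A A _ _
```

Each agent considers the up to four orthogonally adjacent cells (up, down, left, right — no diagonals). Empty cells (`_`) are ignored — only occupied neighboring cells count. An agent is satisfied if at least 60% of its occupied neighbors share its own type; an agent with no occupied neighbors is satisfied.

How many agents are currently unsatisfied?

(0,0)B 0/1 ✗
(0,1)A 1/2 ✗
(1,1)A 3/3 ✓
(1,2)A 3/3 ✓
(1,3)A 2/2 ✓
(2,1)A 2/2 ✓
(2,2)A 4/4 ✓
(2,3)A 2/3 ✓
(3,2)A 2/3 ✓
(3,3)B 0/3 ✗
(4,0)A 1/1 ✓
(4,1)A 3/3 ✓
(4,2)A 4/4 ✓
(4,3)A 1/2 ✗
(5,1)A 3/3 ✓
(5,2)A 2/2 ✓
(6,0)A 1/1 ✓
(6,1)A 2/2 ✓
Unsatisfied: (0,0), (0,1), (3,3), (4,3) — 4 in total.

4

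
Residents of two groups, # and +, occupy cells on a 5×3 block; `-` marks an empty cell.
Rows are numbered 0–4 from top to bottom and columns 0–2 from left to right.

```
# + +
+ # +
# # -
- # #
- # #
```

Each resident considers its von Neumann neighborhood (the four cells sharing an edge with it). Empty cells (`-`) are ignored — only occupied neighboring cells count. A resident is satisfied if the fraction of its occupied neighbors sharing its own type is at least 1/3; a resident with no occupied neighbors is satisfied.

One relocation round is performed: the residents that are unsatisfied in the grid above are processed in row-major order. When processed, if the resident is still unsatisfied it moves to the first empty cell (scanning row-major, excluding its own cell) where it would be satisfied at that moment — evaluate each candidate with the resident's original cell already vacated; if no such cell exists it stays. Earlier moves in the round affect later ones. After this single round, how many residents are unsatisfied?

Initially unsatisfied (in order): (0,0), (1,0), (1,1).
  (0,0) → (2,2).
  (1,0) → (0,0).
  (1,1): now satisfied by earlier moves; stays.
Resulting grid:
+ + +
- # +
# # #
- # #
- # #
All satisfied now.

0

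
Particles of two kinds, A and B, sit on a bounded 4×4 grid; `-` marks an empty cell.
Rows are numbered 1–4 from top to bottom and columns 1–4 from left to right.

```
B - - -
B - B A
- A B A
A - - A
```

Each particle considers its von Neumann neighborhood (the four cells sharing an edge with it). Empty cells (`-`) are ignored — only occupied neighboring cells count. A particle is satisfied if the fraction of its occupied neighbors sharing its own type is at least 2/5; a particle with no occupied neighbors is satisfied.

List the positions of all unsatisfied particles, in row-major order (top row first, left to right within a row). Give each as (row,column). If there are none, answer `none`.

(3,2), (3,3)

(1,1)B 1/1 satisfied
(2,1)B 1/1 satisfied
(2,3)B 1/2 satisfied
(2,4)A 1/2 satisfied
(3,2)A 0/1 not
(3,3)B 1/3 not
(3,4)A 2/3 satisfied
(4,1)A 0/0 satisfied
(4,4)A 1/1 satisfied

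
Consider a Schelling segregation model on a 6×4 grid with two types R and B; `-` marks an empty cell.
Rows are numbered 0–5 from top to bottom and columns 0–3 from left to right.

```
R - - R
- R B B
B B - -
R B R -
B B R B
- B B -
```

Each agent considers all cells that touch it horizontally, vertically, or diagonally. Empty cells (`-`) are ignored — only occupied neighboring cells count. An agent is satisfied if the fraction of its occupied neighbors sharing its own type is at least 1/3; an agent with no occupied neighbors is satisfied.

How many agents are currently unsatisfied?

5

Row 0: (0,0)R 1/1 ok · (0,3)R 0/2 unhappy
Row 1: (1,1)R 1/4 unhappy · (1,2)B 2/4 ok · (1,3)B 1/2 ok
Row 2: (2,0)B 2/4 ok · (2,1)B 3/6 ok
Row 3: (3,0)R 0/5 unhappy · (3,1)B 4/7 ok · (3,2)R 1/5 unhappy
Row 4: (4,0)B 3/4 ok · (4,1)B 4/7 ok · (4,2)R 1/6 unhappy · (4,3)B 1/3 ok
Row 5: (5,1)B 3/4 ok · (5,2)B 3/4 ok
Unsatisfied: (0,3), (1,1), (3,0), (3,2), (4,2) — 5 in total.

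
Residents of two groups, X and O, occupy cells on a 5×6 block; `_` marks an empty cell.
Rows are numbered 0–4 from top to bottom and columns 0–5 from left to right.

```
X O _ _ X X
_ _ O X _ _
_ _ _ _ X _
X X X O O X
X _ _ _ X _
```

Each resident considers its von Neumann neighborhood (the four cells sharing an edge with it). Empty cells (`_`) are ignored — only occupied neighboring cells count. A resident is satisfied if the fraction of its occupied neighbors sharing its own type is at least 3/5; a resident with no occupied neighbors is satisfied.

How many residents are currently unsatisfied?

10

(0,0)X 0/1 not
(0,1)O 0/1 not
(0,4)X 1/1 satisfied
(0,5)X 1/1 satisfied
(1,2)O 0/1 not
(1,3)X 0/1 not
(2,4)X 0/1 not
(3,0)X 2/2 satisfied
(3,1)X 2/2 satisfied
(3,2)X 1/2 not
(3,3)O 1/2 not
(3,4)O 1/4 not
(3,5)X 0/1 not
(4,0)X 1/1 satisfied
(4,4)X 0/1 not
Unsatisfied: (0,0), (0,1), (1,2), (1,3), (2,4), (3,2), (3,3), (3,4), (3,5), (4,4) — 10 in total.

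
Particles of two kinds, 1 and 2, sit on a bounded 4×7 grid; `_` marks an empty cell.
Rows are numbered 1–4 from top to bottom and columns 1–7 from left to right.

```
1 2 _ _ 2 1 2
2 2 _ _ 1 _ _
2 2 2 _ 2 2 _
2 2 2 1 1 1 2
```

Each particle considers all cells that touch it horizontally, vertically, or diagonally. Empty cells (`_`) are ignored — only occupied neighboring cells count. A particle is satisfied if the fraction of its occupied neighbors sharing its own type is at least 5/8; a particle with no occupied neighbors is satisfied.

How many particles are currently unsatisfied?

Row 1: (1,1)1 0/3 not · (1,2)2 2/3 satisfied · (1,5)2 0/2 not · (1,6)1 1/3 not · (1,7)2 0/1 not
Row 2: (2,1)2 4/5 satisfied · (2,2)2 5/6 satisfied · (2,5)1 1/4 not
Row 3: (3,1)2 5/5 satisfied · (3,2)2 7/7 satisfied · (3,3)2 4/5 satisfied · (3,5)2 1/5 not · (3,6)2 2/5 not
Row 4: (4,1)2 3/3 satisfied · (4,2)2 5/5 satisfied · (4,3)2 3/4 satisfied · (4,4)1 1/4 not · (4,5)1 2/4 not · (4,6)1 1/4 not · (4,7)2 1/2 not
Unsatisfied: (1,1), (1,5), (1,6), (1,7), (2,5), (3,5), (3,6), (4,4), (4,5), (4,6), (4,7) — 11 in total.

11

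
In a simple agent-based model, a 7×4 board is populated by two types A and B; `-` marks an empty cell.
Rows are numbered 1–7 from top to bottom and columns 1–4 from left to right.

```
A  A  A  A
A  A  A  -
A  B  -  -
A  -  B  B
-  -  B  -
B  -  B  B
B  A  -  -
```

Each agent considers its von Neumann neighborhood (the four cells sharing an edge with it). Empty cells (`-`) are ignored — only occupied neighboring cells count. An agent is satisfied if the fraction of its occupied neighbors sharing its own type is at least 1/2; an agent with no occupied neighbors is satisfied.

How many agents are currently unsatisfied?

2

(1,1)A 2/2 satisfied
(1,2)A 3/3 satisfied
(1,3)A 3/3 satisfied
(1,4)A 1/1 satisfied
(2,1)A 3/3 satisfied
(2,2)A 3/4 satisfied
(2,3)A 2/2 satisfied
(3,1)A 2/3 satisfied
(3,2)B 0/2 not
(4,1)A 1/1 satisfied
(4,3)B 2/2 satisfied
(4,4)B 1/1 satisfied
(5,3)B 2/2 satisfied
(6,1)B 1/1 satisfied
(6,3)B 2/2 satisfied
(6,4)B 1/1 satisfied
(7,1)B 1/2 satisfied
(7,2)A 0/1 not
Unsatisfied: (3,2), (7,2) — 2 in total.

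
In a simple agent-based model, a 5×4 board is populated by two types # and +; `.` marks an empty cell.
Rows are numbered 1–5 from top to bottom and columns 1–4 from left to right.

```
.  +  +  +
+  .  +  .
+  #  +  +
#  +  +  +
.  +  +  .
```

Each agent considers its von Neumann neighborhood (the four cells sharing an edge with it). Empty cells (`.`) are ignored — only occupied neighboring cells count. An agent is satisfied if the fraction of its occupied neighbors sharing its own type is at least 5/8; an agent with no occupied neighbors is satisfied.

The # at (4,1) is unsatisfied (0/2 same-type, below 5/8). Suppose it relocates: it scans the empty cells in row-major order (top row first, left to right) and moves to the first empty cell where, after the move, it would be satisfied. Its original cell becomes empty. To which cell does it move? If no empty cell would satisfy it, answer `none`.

Vacating (4,1). Empty cells in order:
  (1,1): 0/2 same-type → still unsatisfied.
  (2,2): 1/4 same-type → still unsatisfied.
  (2,4): 0/3 same-type → still unsatisfied.
  (5,1): 0/1 same-type → still unsatisfied.
  (5,4): 0/2 same-type → still unsatisfied.

none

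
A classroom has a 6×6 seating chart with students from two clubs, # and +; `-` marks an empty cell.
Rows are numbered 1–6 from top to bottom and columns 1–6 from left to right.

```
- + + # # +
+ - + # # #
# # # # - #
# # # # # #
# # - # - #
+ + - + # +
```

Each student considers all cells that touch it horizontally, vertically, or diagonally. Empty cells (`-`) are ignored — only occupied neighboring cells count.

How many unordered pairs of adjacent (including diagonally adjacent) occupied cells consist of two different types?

20

Scan each occupied cell's neighbors to the right and below (and the two forward diagonals) so each pair is counted once.
From row 1: 6 unlike of 16 pairs (running 6/16).
From row 2: 6 unlike of 13 pairs (running 12/29).
From row 3: 0 unlike of 16 pairs (running 12/45).
From row 4: 0 unlike of 15 pairs (running 12/60).
From row 5: 6 unlike of 9 pairs (running 18/69).
From row 6: 2 unlike of 3 pairs (running 20/72).
Total adjacent occupied pairs: 72; unlike-type pairs: 20.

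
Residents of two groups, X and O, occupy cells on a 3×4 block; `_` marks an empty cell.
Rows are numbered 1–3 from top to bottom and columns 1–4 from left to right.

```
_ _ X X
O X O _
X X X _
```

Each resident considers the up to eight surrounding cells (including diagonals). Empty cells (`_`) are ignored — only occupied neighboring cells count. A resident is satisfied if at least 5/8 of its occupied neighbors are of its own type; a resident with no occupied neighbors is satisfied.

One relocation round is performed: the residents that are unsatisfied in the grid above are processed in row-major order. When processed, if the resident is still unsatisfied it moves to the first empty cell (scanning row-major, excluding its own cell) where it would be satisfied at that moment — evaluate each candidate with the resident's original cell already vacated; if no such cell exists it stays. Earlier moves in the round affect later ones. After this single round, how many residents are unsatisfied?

Initially unsatisfied (in order): (1,4), (2,1), (2,3), (3,2).
  (1,4) → (2,4).
  (2,1): no empty cell satisfies it; stays.
  (2,3): no empty cell satisfies it; stays.
  (3,2) → (1,4).
Resulting grid:
_ _ X X
O X O X
X _ X _
Unsatisfied now: (2,1), (2,2), (2,3), (3,1).

4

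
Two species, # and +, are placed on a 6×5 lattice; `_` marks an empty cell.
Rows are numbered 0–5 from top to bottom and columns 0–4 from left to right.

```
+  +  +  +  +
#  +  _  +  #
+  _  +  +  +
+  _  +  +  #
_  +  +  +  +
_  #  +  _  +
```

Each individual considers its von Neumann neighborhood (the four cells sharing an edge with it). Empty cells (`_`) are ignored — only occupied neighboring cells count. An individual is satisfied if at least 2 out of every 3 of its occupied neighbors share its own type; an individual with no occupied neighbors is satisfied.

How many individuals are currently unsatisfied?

11

(0,0)+ 1/2 unhappy
(0,1)+ 3/3 ok
(0,2)+ 2/2 ok
(0,3)+ 3/3 ok
(0,4)+ 1/2 unhappy
(1,0)# 0/3 unhappy
(1,1)+ 1/2 unhappy
(1,3)+ 2/3 ok
(1,4)# 0/3 unhappy
(2,0)+ 1/2 unhappy
(2,2)+ 2/2 ok
(2,3)+ 4/4 ok
(2,4)+ 1/3 unhappy
(3,0)+ 1/1 ok
(3,2)+ 3/3 ok
(3,3)+ 3/4 ok
(3,4)# 0/3 unhappy
(4,1)+ 1/2 unhappy
(4,2)+ 4/4 ok
(4,3)+ 3/3 ok
(4,4)+ 2/3 ok
(5,1)# 0/2 unhappy
(5,2)+ 1/2 unhappy
(5,4)+ 1/1 ok
Unsatisfied: (0,0), (0,4), (1,0), (1,1), (1,4), (2,0), (2,4), (3,4), (4,1), (5,1), (5,2) — 11 in total.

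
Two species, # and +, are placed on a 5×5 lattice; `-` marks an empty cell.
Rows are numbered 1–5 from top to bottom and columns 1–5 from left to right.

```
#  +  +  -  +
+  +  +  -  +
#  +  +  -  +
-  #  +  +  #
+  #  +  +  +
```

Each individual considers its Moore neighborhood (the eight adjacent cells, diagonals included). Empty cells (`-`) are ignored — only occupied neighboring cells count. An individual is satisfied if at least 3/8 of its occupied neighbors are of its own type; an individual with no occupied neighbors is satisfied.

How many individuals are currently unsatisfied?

6

(1,1)# 0/3 ✗
(1,2)+ 4/5 ✓
(1,3)+ 3/3 ✓
(1,5)+ 1/1 ✓
(2,1)+ 3/5 ✓
(2,2)+ 6/8 ✓
(2,3)+ 5/5 ✓
(2,5)+ 2/2 ✓
(3,1)# 1/4 ✗
(3,2)+ 5/7 ✓
(3,3)+ 5/6 ✓
(3,5)+ 2/3 ✓
(4,2)# 2/7 ✗
(4,3)+ 5/7 ✓
(4,4)+ 6/7 ✓
(4,5)# 0/4 ✗
(5,1)+ 0/2 ✗
(5,2)# 1/4 ✗
(5,3)+ 3/5 ✓
(5,4)+ 4/5 ✓
(5,5)+ 2/3 ✓
Unsatisfied: (1,1), (3,1), (4,2), (4,5), (5,1), (5,2) — 6 in total.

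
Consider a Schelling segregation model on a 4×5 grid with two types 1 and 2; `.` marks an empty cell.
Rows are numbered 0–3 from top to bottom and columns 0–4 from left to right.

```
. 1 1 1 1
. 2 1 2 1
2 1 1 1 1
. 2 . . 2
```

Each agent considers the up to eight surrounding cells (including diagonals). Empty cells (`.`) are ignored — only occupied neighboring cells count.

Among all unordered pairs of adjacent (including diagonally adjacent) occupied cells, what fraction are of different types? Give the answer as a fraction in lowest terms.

1/2

Scan each occupied cell's neighbors to the right and below (and the two forward diagonals) so each pair is counted once.
From row 0: 5 unlike of 13 pairs (running 5/13).
From row 1: 8 unlike of 14 pairs (running 13/27).
From row 2: 5 unlike of 9 pairs (running 18/36).
Total adjacent occupied pairs: 36; unlike-type pairs: 18.
18/36 reduces to 1/2.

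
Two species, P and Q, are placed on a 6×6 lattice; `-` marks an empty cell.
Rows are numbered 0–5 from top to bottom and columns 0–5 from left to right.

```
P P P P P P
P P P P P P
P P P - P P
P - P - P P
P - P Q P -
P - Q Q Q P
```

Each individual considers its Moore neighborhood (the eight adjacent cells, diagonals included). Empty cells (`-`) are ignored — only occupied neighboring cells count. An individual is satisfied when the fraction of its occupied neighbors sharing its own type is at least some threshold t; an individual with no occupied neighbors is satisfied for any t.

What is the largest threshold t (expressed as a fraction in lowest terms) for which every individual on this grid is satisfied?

1/4

Row 0: (0,0)P 3/3 · (0,1)P 5/5 · (0,2)P 5/5 · (0,3)P 5/5 · (0,4)P 5/5 · (0,5)P 3/3
Row 1: (1,0)P 5/5 · (1,1)P 8/8 · (1,2)P 7/7 · (1,3)P 7/7 · (1,4)P 7/7 · (1,5)P 5/5
Row 2: (2,0)P 4/4 · (2,1)P 7/7 · (2,2)P 5/5 · (2,4)P 6/6 · (2,5)P 5/5
Row 3: (3,0)P 3/3 · (3,2)P 3/4 · (3,4)P 4/5 · (3,5)P 4/4
Row 4: (4,0)P 2/2 · (4,2)P 1/4 · (4,3)Q 3/7 · (4,4)P 3/6
Row 5: (5,0)P 1/1 · (5,2)Q 2/3 · (5,3)Q 3/5 · (5,4)Q 2/4 · (5,5)P 1/2
The smallest same-type fraction is 1/4 at (4,2), which reduces to 1/4. Any threshold above that leaves this individual unsatisfied.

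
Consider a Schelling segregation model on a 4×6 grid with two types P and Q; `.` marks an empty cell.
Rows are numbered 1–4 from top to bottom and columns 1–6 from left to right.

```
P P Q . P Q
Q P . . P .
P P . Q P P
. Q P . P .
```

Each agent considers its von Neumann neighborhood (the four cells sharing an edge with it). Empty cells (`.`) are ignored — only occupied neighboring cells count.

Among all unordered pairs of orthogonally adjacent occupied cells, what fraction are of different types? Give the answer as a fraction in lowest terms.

Scan each occupied cell's neighbors to the right and below so each pair is counted once.
From row 1: 3 unlike of 6 pairs (running 3/6).
From row 2: 2 unlike of 4 pairs (running 5/10).
From row 3: 2 unlike of 5 pairs (running 7/15).
From row 4: 1 unlike of 1 pairs (running 8/16).
Total adjacent occupied pairs: 16; unlike-type pairs: 8.
8/16 reduces to 1/2.

1/2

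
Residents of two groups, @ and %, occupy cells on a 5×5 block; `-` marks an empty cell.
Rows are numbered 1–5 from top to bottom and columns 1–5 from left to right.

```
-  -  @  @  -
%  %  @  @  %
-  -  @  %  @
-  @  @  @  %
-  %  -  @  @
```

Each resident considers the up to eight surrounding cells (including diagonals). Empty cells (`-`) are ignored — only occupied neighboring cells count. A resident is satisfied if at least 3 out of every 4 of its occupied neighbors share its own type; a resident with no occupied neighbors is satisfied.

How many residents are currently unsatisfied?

(1,3)@ 3/4 ok
(1,4)@ 3/4 ok
(2,1)% 1/1 ok
(2,2)% 1/4 unhappy
(2,3)@ 4/6 unhappy
(2,4)@ 5/7 unhappy
(2,5)% 1/4 unhappy
(3,3)@ 5/7 unhappy
(3,4)% 2/8 unhappy
(3,5)@ 2/5 unhappy
(4,2)@ 2/3 unhappy
(4,3)@ 4/6 unhappy
(4,4)@ 5/7 unhappy
(4,5)% 1/5 unhappy
(5,2)% 0/2 unhappy
(5,4)@ 3/4 ok
(5,5)@ 2/3 unhappy
Unsatisfied: (2,2), (2,3), (2,4), (2,5), (3,3), (3,4), (3,5), (4,2), (4,3), (4,4), (4,5), (5,2), (5,5) — 13 in total.

13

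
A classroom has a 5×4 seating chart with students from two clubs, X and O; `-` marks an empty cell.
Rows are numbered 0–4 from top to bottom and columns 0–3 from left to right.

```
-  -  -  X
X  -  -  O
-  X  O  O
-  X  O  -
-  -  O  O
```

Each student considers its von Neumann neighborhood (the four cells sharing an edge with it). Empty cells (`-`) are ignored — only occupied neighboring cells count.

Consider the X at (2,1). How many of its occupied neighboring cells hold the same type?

1

Occupied neighbors of (2,1): (3,1)=X, (2,2)=O.
Same type (X): 1 of 2.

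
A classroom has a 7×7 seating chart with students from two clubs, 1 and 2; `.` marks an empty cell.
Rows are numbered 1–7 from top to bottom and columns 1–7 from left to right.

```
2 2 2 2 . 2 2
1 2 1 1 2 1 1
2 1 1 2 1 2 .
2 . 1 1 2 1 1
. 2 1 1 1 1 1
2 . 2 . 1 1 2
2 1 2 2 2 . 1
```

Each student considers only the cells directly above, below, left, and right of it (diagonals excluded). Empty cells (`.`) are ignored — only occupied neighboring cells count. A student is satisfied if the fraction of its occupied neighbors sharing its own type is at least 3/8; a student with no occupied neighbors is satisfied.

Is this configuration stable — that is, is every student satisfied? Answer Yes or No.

No

Row 1: (1,1)2 1/2 satisfied · (1,2)2 3/3 satisfied · (1,3)2 2/3 satisfied · (1,4)2 1/2 satisfied · (1,6)2 1/2 satisfied · (1,7)2 1/2 satisfied
Row 2: (2,1)1 0/3 not · (2,2)2 1/4 not · (2,3)1 2/4 satisfied · (2,4)1 1/4 not · (2,5)2 0/3 not · (2,6)1 1/4 not · (2,7)1 1/2 satisfied
Row 3: (3,1)2 1/3 not · (3,2)1 1/3 not · (3,3)1 3/4 satisfied · (3,4)2 0/4 not · (3,5)1 0/4 not · (3,6)2 0/3 not
Row 4: (4,1)2 1/1 satisfied · (4,3)1 3/3 satisfied · (4,4)1 2/4 satisfied · (4,5)2 0/4 not · (4,6)1 2/4 satisfied · (4,7)1 2/2 satisfied
Row 5: (5,2)2 0/1 not · (5,3)1 2/4 satisfied · (5,4)1 3/3 satisfied · (5,5)1 3/4 satisfied · (5,6)1 4/4 satisfied · (5,7)1 2/3 satisfied
Row 6: (6,1)2 1/1 satisfied · (6,3)2 1/2 satisfied · (6,5)1 2/3 satisfied · (6,6)1 2/3 satisfied · (6,7)2 0/3 not
Row 7: (7,1)2 1/2 satisfied · (7,2)1 0/2 not · (7,3)2 2/3 satisfied · (7,4)2 2/2 satisfied · (7,5)2 1/2 satisfied · (7,7)1 0/1 not
For instance (2,1) has only 0/3 same-type neighbors, below 3/8.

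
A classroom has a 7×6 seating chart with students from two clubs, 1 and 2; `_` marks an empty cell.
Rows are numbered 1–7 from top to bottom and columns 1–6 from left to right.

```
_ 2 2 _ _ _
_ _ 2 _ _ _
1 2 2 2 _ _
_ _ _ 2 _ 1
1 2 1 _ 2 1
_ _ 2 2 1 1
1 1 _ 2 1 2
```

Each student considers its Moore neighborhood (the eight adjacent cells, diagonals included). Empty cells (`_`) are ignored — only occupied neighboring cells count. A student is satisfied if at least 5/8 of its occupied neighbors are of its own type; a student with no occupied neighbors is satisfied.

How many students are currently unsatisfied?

14

Row 1: (1,2)2 2/2 satisfied · (1,3)2 2/2 satisfied
Row 2: (2,3)2 5/5 satisfied
Row 3: (3,1)1 0/1 not · (3,2)2 2/3 satisfied · (3,3)2 4/4 satisfied · (3,4)2 3/3 satisfied
Row 4: (4,4)2 3/4 satisfied · (4,6)1 1/2 not
Row 5: (5,1)1 0/1 not · (5,2)2 1/3 not · (5,3)1 0/4 not · (5,5)2 2/6 not · (5,6)1 3/4 satisfied
Row 6: (6,3)2 3/5 not · (6,4)2 3/6 not · (6,5)1 3/7 not · (6,6)1 3/5 not
Row 7: (7,1)1 1/1 satisfied · (7,2)1 1/2 not · (7,4)2 2/4 not · (7,5)1 2/5 not · (7,6)2 0/3 not
Unsatisfied: (3,1), (4,6), (5,1), (5,2), (5,3), (5,5), (6,3), (6,4), (6,5), (6,6), (7,2), (7,4), (7,5), (7,6) — 14 in total.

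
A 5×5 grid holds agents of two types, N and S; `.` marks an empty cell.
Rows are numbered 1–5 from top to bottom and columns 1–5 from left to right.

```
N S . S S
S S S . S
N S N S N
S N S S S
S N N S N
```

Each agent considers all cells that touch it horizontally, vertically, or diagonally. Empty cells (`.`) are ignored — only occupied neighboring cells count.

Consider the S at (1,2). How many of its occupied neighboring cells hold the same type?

Occupied neighbors of (1,2): (1,1)=N, (2,1)=S, (2,2)=S, (2,3)=S.
Same type (S): 3 of 4.

3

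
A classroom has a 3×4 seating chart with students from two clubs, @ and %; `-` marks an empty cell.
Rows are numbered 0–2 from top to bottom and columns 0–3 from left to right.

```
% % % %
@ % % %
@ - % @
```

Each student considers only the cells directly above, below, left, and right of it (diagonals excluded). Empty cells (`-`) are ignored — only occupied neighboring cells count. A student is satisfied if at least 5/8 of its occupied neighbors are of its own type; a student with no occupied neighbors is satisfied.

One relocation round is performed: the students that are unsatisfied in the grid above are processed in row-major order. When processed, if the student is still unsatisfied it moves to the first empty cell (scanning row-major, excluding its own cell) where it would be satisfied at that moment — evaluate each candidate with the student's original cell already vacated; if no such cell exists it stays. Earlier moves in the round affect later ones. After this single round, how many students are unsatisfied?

Initially unsatisfied (in order): (0,0), (1,0), (2,2), (2,3).
  (0,0) → (2,1).
  (1,0): no empty cell satisfies it; stays.
  (2,2): now satisfied by earlier moves; stays.
  (2,3): no empty cell satisfies it; stays.
Resulting grid:
- % % %
@ % % %
@ % % @
Unsatisfied now: (1,0), (2,0), (2,3).

3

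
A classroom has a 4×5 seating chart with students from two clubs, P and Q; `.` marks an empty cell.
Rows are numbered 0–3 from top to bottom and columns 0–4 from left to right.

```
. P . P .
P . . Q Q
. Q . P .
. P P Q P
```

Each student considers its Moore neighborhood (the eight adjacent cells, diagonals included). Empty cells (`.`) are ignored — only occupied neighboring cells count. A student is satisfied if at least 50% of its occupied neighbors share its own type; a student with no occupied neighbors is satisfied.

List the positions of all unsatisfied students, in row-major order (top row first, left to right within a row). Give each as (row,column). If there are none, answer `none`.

Row 0: (0,1)P 1/1 satisfied · (0,3)P 0/2 not
Row 1: (1,0)P 1/2 satisfied · (1,3)Q 1/3 not · (1,4)Q 1/3 not
Row 2: (2,1)Q 0/3 not · (2,3)P 2/5 not
Row 3: (3,1)P 1/2 satisfied · (3,2)P 2/4 satisfied · (3,3)Q 0/3 not · (3,4)P 1/2 satisfied

(0,3), (1,3), (1,4), (2,1), (2,3), (3,3)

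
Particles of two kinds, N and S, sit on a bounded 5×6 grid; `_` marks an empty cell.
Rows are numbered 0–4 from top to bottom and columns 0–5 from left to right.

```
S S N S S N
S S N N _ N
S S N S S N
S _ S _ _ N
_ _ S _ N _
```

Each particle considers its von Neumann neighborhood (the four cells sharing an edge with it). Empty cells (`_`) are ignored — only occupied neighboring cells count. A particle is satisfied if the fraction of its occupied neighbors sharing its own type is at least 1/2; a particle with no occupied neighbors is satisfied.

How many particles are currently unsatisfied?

Row 0: (0,0)S 2/2 ✓ · (0,1)S 2/3 ✓ · (0,2)N 1/3 ✗ · (0,3)S 1/3 ✗ · (0,4)S 1/2 ✓ · (0,5)N 1/2 ✓
Row 1: (1,0)S 3/3 ✓ · (1,1)S 3/4 ✓ · (1,2)N 3/4 ✓ · (1,3)N 1/3 ✗ · (1,5)N 2/2 ✓
Row 2: (2,0)S 3/3 ✓ · (2,1)S 2/3 ✓ · (2,2)N 1/4 ✗ · (2,3)S 1/3 ✗ · (2,4)S 1/2 ✓ · (2,5)N 2/3 ✓
Row 3: (3,0)S 1/1 ✓ · (3,2)S 1/2 ✓ · (3,5)N 1/1 ✓
Row 4: (4,2)S 1/1 ✓ · (4,4)N 0/0 ✓
Unsatisfied: (0,2), (0,3), (1,3), (2,2), (2,3) — 5 in total.

5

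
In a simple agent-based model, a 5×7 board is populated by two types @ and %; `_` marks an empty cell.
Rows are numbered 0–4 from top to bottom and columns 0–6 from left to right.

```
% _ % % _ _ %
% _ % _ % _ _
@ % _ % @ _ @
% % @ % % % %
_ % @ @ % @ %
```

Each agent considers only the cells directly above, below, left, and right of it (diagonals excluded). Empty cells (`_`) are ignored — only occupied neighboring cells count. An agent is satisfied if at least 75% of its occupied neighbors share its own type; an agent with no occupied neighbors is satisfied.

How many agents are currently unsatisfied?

Row 0: (0,0)% 1/1 ✓ · (0,2)% 2/2 ✓ · (0,3)% 1/1 ✓ · (0,6)% 0/0 ✓
Row 1: (1,0)% 1/2 ✗ · (1,2)% 1/1 ✓ · (1,4)% 0/1 ✗
Row 2: (2,0)@ 0/3 ✗ · (2,1)% 1/2 ✗ · (2,3)% 1/2 ✗ · (2,4)@ 0/3 ✗ · (2,6)@ 0/1 ✗
Row 3: (3,0)% 1/2 ✗ · (3,1)% 3/4 ✓ · (3,2)@ 1/3 ✗ · (3,3)% 2/4 ✗ · (3,4)% 3/4 ✓ · (3,5)% 2/3 ✗ · (3,6)% 2/3 ✗
Row 4: (4,1)% 1/2 ✗ · (4,2)@ 2/3 ✗ · (4,3)@ 1/3 ✗ · (4,4)% 1/3 ✗ · (4,5)@ 0/3 ✗ · (4,6)% 1/2 ✗
Unsatisfied: (1,0), (1,4), (2,0), (2,1), (2,3), (2,4), (2,6), (3,0), (3,2), (3,3), (3,5), (3,6), (4,1), (4,2), (4,3), (4,4), (4,5), (4,6) — 18 in total.

18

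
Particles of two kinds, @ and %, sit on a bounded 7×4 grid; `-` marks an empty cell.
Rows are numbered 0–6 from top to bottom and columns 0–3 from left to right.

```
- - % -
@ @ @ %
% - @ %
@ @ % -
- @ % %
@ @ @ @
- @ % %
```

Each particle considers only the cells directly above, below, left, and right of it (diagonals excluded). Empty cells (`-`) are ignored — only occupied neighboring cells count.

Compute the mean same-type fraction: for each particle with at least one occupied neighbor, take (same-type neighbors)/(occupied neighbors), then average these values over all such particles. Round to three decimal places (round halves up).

0.508

Row 0: (0,2)% 0/1
Row 1: (1,0)@ 1/2 · (1,1)@ 2/2 · (1,2)@ 2/4 · (1,3)% 1/2
Row 2: (2,0)% 0/2 · (2,2)@ 1/3 · (2,3)% 1/2
Row 3: (3,0)@ 1/2 · (3,1)@ 2/3 · (3,2)% 1/3
Row 4: (4,1)@ 2/3 · (4,2)% 2/4 · (4,3)% 1/2
Row 5: (5,0)@ 1/1 · (5,1)@ 4/4 · (5,2)@ 2/4 · (5,3)@ 1/3
Row 6: (6,1)@ 1/2 · (6,2)% 1/3 · (6,3)% 1/2
Sum over 21 particles: 0/1 + 1/2 + 2/2 + 2/4 + 1/2 + 0/2 + 1/3 + 1/2 + 1/2 + 2/3 + 1/3 + 2/3 + 2/4 + 1/2 + 1/1 + 4/4 + 2/4 + 1/3 + 1/2 + 1/3 + 1/2 = 32/3; mean = 32/3 ÷ 21 = 32/63 = 0.507936… → 0.508.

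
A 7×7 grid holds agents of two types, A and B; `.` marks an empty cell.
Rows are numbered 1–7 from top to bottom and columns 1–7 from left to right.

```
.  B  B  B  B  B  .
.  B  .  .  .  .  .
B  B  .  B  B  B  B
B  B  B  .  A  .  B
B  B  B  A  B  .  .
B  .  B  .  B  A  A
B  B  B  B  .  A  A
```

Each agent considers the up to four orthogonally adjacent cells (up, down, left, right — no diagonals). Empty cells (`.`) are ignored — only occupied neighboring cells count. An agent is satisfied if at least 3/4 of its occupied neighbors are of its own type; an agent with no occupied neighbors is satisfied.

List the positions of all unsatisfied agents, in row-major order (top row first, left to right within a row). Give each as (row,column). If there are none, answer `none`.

Row 1: (1,2)B 2/2 ✓ · (1,3)B 2/2 ✓ · (1,4)B 2/2 ✓ · (1,5)B 2/2 ✓ · (1,6)B 1/1 ✓
Row 2: (2,2)B 2/2 ✓
Row 3: (3,1)B 2/2 ✓ · (3,2)B 3/3 ✓ · (3,4)B 1/1 ✓ · (3,5)B 2/3 ✗ · (3,6)B 2/2 ✓ · (3,7)B 2/2 ✓
Row 4: (4,1)B 3/3 ✓ · (4,2)B 4/4 ✓ · (4,3)B 2/2 ✓ · (4,5)A 0/2 ✗ · (4,7)B 1/1 ✓
Row 5: (5,1)B 3/3 ✓ · (5,2)B 3/3 ✓ · (5,3)B 3/4 ✓ · (5,4)A 0/2 ✗ · (5,5)B 1/3 ✗
Row 6: (6,1)B 2/2 ✓ · (6,3)B 2/2 ✓ · (6,5)B 1/2 ✗ · (6,6)A 2/3 ✗ · (6,7)A 2/2 ✓
Row 7: (7,1)B 2/2 ✓ · (7,2)B 2/2 ✓ · (7,3)B 3/3 ✓ · (7,4)B 1/1 ✓ · (7,6)A 2/2 ✓ · (7,7)A 2/2 ✓

(3,5), (4,5), (5,4), (5,5), (6,5), (6,6)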